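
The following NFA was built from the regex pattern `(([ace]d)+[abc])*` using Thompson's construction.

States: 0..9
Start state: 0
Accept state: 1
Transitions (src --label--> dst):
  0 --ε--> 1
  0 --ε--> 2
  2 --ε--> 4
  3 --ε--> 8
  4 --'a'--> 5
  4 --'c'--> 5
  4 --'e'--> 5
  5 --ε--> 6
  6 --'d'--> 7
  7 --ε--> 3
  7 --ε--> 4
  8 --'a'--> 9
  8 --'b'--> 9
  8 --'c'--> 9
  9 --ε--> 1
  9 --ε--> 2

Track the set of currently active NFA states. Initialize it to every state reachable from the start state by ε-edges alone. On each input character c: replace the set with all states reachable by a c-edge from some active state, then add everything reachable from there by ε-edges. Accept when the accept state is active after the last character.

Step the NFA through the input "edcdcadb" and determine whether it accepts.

Answer: ACCEPT

Trace:
initial (ε-close {0}): {0,1,2,4}
'e' @ 1: {5,6}
'd' @ 2: {3,4,7,8}
'c' @ 3: {1,2,4,5,6,9}  ✓accept
'd' @ 4: {3,4,7,8}
'c' @ 5: {1,2,4,5,6,9}  ✓accept
'a' @ 6: {5,6}
'd' @ 7: {3,4,7,8}
'b' @ 8: {1,2,4,9}  ✓accept
end set {1,2,4,9} — state 1 in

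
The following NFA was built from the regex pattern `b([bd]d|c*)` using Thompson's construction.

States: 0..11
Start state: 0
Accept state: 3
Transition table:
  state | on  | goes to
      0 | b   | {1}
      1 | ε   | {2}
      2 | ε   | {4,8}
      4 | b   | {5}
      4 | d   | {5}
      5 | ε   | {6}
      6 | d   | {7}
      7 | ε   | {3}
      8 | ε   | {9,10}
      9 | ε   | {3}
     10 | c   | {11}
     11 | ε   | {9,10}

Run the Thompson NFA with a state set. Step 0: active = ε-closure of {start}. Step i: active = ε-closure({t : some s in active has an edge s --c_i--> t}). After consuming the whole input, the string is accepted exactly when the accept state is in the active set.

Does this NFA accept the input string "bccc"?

Answer: ACCEPT

Steps:
start: ε-closure({0}) = {0}
'b' @ 1: {1,2,3,4,8,9,10}  [accepting]
'c' @ 2: {3,9,10,11}  [accepting]
'c' @ 3: {3,9,10,11}  [accepting]
'c' @ 4: {3,9,10,11}  [accepting]
final: {3,9,10,11}; accept 3 in set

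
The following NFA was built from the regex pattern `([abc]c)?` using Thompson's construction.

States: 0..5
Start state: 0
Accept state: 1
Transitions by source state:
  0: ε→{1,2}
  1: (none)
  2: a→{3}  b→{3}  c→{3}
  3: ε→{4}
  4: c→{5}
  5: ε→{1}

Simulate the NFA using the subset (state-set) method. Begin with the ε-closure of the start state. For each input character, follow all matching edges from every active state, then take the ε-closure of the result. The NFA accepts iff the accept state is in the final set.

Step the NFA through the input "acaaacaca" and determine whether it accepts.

Answer: REJECT

Derivation:
start: ε-closure({0}) = {0,1,2}
'a' @ 1: {3,4}
'c' @ 2: {1,5}  [accepting]
'a' @ 3: {}  — dead — no transitions
rest 'aacaca' ignored (set empty)
final: {}; accept 1 not in set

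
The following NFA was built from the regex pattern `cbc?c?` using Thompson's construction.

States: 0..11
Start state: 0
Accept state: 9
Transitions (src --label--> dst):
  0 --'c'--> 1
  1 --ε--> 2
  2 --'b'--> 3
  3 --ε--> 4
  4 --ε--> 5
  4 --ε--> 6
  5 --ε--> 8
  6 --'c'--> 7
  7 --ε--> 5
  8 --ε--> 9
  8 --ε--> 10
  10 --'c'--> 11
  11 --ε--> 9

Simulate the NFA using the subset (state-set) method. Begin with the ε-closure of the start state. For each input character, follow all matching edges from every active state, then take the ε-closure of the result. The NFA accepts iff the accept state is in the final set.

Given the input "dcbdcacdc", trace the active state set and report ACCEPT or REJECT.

Answer: REJECT

Trace:
S₀ = ε-closure({0}) = {0}
'd' @ 1: {}  — dead — no transitions
rest 'cbdcacdc' ignored (set empty)
end set {} — state 9 not in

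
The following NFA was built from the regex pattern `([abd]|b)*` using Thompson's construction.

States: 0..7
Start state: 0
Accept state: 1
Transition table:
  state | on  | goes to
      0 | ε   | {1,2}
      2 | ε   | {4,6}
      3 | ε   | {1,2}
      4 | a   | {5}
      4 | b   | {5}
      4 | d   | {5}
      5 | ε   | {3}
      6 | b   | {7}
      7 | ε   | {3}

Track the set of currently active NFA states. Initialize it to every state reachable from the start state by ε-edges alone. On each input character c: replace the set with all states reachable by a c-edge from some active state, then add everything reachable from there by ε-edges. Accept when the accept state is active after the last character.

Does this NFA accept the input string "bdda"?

Answer: ACCEPT

Trace:
initial (ε-close {0}): {0,1,2,4,6}
'b' @ 1: {1,2,3,4,5,6,7}  ✓accept
'd' @ 2: {1,2,3,4,5,6}  ✓accept
'd' @ 3: {1,2,3,4,5,6}  ✓accept
'a' @ 4: {1,2,3,4,5,6}  ✓accept
end set {1,2,3,4,5,6} — state 1 in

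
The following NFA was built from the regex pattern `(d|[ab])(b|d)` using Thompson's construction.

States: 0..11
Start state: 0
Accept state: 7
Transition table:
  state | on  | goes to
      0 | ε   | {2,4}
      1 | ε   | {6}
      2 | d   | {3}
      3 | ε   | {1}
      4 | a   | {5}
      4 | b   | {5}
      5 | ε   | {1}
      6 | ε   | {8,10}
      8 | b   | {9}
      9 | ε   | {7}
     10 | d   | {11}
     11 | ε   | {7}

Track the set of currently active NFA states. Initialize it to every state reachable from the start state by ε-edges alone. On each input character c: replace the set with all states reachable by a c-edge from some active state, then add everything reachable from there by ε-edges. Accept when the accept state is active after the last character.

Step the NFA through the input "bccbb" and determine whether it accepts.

Answer: REJECT

Steps:
initial (ε-close {0}): {0,2,4}
'b' @ 1: {1,5,6,8,10}
'c' @ 2: {}  — dead — no transitions
rest 'cbb' ignored (set empty)
end set {} — state 7 not in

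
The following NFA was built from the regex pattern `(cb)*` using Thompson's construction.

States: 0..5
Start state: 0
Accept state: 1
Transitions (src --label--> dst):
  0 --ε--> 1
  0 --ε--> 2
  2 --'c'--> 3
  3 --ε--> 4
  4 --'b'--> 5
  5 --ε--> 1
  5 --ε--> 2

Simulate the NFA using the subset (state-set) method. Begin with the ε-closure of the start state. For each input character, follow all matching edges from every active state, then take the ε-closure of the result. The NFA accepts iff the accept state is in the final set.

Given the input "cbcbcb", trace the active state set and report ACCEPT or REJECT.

start: ε-closure({0}) = {0,1,2}
'c' @ 1: {3,4}
'b' @ 2: {1,2,5}  (accept∈set)
'c' @ 3: {3,4}
'b' @ 4: {1,2,5}  (accept∈set)
'c' @ 5: {3,4}
'b' @ 6: {1,2,5}  (accept∈set)
final: {1,2,5}; accept 1 in set

Answer: ACCEPT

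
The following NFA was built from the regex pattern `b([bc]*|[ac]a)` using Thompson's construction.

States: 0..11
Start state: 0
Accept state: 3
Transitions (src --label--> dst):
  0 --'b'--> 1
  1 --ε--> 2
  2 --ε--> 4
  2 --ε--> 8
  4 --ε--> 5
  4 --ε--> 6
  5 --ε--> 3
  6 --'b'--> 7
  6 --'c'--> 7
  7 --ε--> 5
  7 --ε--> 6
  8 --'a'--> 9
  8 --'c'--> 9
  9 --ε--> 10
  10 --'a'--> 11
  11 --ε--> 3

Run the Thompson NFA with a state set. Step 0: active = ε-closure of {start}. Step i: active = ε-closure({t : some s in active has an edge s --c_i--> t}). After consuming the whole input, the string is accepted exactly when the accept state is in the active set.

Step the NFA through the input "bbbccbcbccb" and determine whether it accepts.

Answer: ACCEPT

Derivation:
start: ε-closure({0}) = {0}
'b' @ 1: {1,2,3,4,5,6,8}  [accepting]
'b' @ 2: {3,5,6,7}  [accepting]
'b' @ 3: {3,5,6,7}  [accepting]
'c' @ 4: {3,5,6,7}  [accepting]
'c' @ 5: {3,5,6,7}  [accepting]
'b' @ 6: {3,5,6,7}  [accepting]
'c' @ 7: {3,5,6,7}  [accepting]
'b' @ 8: {3,5,6,7}  [accepting]
'c' @ 9: {3,5,6,7}  [accepting]
'c' @ 10: {3,5,6,7}  [accepting]
'b' @ 11: {3,5,6,7}  [accepting]
end set {3,5,6,7} — state 3 in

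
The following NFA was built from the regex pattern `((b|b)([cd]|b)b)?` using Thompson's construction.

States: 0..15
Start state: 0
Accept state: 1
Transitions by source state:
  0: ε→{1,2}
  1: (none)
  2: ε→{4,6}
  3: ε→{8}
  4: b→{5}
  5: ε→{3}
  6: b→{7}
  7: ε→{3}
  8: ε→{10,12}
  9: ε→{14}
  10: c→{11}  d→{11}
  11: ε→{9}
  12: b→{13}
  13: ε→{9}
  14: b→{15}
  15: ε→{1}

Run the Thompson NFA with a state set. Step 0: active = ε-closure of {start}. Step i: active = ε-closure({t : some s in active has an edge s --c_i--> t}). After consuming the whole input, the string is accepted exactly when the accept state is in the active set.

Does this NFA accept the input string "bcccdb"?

initial (ε-close {0}): {0,1,2,4,6}
'b' @ 1: {3,5,7,8,10,12}
'c' @ 2: {9,11,14}
'c' @ 3: {}  — dead — no transitions
rest 'cdb' ignored (set empty)
after full input: {}  (accept=1 not in)

Answer: REJECT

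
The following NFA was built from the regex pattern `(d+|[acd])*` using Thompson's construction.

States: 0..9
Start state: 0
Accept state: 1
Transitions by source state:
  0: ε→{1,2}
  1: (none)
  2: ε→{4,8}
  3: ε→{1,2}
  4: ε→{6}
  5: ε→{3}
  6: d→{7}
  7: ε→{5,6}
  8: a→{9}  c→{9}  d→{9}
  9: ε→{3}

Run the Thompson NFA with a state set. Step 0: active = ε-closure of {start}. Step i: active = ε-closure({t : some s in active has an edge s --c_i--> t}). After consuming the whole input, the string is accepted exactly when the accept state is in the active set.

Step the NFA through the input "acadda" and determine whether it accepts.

Answer: ACCEPT

Trace:
start: ε-closure({0}) = {0,1,2,4,6,8}
'a' @ 1: {1,2,3,4,6,8,9}  ✓accept
'c' @ 2: {1,2,3,4,6,8,9}  ✓accept
'a' @ 3: {1,2,3,4,6,8,9}  ✓accept
'd' @ 4: {1,2,3,4,5,6,7,8,9}  ✓accept
'd' @ 5: {1,2,3,4,5,6,7,8,9}  ✓accept
'a' @ 6: {1,2,3,4,6,8,9}  ✓accept
final: {1,2,3,4,6,8,9}; accept 1 in set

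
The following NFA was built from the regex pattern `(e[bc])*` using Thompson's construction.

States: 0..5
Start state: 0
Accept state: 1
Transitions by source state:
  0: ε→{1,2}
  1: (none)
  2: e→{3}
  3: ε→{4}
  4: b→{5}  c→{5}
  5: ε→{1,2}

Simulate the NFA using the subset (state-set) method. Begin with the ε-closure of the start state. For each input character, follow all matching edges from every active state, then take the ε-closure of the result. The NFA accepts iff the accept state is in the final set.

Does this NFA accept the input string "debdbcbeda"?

S₀ = ε-closure({0}) = {0,1,2}
'd' @ 1: {}  — no active states
rest 'ebdbcbeda' ignored (set empty)
final: {}; accept 1 not in set

Answer: REJECT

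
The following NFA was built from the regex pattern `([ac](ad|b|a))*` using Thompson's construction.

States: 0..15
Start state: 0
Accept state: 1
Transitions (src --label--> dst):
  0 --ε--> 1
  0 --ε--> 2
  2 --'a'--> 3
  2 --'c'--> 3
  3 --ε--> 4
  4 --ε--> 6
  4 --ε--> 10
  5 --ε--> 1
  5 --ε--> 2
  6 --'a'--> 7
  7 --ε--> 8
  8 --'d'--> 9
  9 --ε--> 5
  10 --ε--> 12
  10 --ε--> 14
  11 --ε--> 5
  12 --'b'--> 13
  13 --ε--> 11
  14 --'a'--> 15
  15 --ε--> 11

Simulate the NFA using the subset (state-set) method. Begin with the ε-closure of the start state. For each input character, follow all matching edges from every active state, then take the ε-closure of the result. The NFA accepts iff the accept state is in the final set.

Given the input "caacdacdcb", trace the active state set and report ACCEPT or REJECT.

initial (ε-close {0}): {0,1,2}
'c' @ 1: {3,4,6,10,12,14}
'a' @ 2: {1,2,5,7,8,11,15}  ✓accept
'a' @ 3: {3,4,6,10,12,14}
'c' @ 4: {}  — state set empty
rest 'dacdcb' ignored (set empty)
after full input: {}  (accept=1 not in)

Answer: REJECT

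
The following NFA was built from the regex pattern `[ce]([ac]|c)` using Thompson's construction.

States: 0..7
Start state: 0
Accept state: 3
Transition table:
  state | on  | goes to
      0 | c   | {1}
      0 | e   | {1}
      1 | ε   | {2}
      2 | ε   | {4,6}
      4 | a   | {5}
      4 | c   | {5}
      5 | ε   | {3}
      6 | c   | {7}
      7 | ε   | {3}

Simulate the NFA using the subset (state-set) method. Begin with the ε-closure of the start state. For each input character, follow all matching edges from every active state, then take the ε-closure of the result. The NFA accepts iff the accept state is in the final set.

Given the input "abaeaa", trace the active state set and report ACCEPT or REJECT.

initial (ε-close {0}): {0}
'a' @ 1: {}  — dead — no transitions
rest 'baeaa' ignored (set empty)
after full input: {}  (accept=3 not in)

Answer: REJECT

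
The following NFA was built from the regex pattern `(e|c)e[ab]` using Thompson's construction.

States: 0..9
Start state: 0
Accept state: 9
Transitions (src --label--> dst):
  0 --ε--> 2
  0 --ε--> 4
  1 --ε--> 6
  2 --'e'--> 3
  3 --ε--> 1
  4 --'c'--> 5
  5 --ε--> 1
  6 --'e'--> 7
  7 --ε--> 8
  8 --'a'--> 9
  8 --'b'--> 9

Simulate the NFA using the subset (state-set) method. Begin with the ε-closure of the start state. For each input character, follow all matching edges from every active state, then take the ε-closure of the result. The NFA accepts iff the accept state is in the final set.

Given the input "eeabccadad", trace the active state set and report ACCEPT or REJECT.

Answer: REJECT

Trace:
S₀ = ε-closure({0}) = {0,2,4}
'e' @ 1: {1,3,6}
'e' @ 2: {7,8}
'a' @ 3: {9}  [accepting]
'b' @ 4: {}  — no active states
rest 'ccadad' ignored (set empty)
end set {} — state 9 not in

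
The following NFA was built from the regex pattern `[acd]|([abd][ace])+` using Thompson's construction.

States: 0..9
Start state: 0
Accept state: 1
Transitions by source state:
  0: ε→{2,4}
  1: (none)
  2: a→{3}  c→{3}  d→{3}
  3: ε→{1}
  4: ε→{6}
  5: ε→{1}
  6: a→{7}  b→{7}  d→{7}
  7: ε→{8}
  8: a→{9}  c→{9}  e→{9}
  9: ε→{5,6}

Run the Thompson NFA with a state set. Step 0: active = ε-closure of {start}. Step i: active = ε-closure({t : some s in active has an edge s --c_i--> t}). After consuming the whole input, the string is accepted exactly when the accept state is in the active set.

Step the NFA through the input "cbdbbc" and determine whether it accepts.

Answer: REJECT

Trace:
S₀ = ε-closure({0}) = {0,2,4,6}
'c' @ 1: {1,3}  (accept∈set)
'b' @ 2: {}  — dead — no transitions
rest 'dbbc' ignored (set empty)
end set {} — state 1 not in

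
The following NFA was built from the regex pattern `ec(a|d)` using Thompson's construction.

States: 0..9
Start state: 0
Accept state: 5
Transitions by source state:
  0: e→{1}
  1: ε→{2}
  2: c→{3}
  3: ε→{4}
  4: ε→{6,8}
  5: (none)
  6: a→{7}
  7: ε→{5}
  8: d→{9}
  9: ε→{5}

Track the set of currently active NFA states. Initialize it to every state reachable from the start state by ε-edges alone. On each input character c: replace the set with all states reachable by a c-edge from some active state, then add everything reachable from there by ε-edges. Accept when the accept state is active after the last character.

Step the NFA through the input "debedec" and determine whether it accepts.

Answer: REJECT

Derivation:
initial (ε-close {0}): {0}
'd' @ 1: {}  — state set empty
rest 'ebedec' ignored (set empty)
end set {} — state 5 not in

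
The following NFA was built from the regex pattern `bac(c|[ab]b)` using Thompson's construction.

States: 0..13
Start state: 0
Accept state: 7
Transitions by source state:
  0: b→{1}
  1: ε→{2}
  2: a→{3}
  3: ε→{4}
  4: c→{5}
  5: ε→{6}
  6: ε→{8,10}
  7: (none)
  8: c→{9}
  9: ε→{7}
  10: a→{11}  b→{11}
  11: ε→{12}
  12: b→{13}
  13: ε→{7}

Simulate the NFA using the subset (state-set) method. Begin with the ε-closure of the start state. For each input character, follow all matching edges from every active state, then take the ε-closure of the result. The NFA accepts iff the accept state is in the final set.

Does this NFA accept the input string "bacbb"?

initial (ε-close {0}): {0}
'b' @ 1: {1,2}
'a' @ 2: {3,4}
'c' @ 3: {5,6,8,10}
'b' @ 4: {11,12}
'b' @ 5: {7,13}  (accept∈set)
final: {7,13}; accept 7 in set

Answer: ACCEPT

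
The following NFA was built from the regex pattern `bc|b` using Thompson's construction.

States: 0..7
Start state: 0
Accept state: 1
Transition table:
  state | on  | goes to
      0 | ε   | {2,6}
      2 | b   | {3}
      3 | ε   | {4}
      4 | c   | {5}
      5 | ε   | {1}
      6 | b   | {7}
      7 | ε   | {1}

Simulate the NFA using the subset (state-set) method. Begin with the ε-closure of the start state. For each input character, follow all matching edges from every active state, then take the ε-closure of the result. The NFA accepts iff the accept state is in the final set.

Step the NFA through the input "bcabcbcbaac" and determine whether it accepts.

start: ε-closure({0}) = {0,2,6}
'b' @ 1: {1,3,4,7}  ✓accept
'c' @ 2: {1,5}  ✓accept
'a' @ 3: {}  — dead — no transitions
rest 'bcbcbaac' ignored (set empty)
end set {} — state 1 not in

Answer: REJECT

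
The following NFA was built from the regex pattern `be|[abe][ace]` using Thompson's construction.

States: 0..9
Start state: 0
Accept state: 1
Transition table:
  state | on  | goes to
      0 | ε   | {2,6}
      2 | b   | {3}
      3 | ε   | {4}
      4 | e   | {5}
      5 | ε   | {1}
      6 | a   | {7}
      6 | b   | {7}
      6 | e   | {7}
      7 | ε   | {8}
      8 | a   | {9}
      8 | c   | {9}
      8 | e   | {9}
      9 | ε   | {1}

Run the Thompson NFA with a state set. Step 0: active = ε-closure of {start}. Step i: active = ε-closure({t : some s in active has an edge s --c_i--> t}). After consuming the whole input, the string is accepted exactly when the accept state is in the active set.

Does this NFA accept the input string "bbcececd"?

Answer: REJECT

Steps:
S₀ = ε-closure({0}) = {0,2,6}
'b' @ 1: {3,4,7,8}
'b' @ 2: {}  — state set empty
rest 'cececd' ignored (set empty)
end set {} — state 1 not in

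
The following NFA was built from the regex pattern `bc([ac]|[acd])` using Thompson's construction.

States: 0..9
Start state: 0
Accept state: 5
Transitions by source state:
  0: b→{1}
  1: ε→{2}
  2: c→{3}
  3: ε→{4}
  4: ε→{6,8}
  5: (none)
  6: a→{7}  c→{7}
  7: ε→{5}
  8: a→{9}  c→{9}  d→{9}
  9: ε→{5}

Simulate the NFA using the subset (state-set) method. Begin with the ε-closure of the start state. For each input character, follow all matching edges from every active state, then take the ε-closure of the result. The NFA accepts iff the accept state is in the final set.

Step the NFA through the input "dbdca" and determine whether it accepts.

Answer: REJECT

Steps:
start: ε-closure({0}) = {0}
'd' @ 1: {}  — dead — no transitions
rest 'bdca' ignored (set empty)
after full input: {}  (accept=5 not in)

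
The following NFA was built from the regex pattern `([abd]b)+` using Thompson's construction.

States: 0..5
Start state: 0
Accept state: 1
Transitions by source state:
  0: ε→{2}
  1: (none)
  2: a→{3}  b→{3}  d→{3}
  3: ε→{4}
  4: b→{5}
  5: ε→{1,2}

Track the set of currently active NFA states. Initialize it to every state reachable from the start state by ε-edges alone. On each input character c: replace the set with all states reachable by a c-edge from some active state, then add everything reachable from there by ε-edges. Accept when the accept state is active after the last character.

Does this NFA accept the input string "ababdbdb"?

initial (ε-close {0}): {0,2}
'a' @ 1: {3,4}
'b' @ 2: {1,2,5}  [accepting]
'a' @ 3: {3,4}
'b' @ 4: {1,2,5}  [accepting]
'd' @ 5: {3,4}
'b' @ 6: {1,2,5}  [accepting]
'd' @ 7: {3,4}
'b' @ 8: {1,2,5}  [accepting]
final: {1,2,5}; accept 1 in set

Answer: ACCEPT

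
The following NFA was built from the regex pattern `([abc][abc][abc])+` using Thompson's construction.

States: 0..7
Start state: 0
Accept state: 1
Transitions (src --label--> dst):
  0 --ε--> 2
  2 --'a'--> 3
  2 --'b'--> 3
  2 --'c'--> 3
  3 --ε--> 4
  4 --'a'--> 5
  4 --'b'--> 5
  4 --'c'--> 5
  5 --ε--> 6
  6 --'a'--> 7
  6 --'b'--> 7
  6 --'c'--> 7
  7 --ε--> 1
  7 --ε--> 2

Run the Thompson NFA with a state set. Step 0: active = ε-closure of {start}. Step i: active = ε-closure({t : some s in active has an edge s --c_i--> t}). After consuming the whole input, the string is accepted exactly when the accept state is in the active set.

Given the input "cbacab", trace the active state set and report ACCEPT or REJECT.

Answer: ACCEPT

Steps:
initial (ε-close {0}): {0,2}
'c' @ 1: {3,4}
'b' @ 2: {5,6}
'a' @ 3: {1,2,7}  [accepting]
'c' @ 4: {3,4}
'a' @ 5: {5,6}
'b' @ 6: {1,2,7}  [accepting]
end set {1,2,7} — state 1 in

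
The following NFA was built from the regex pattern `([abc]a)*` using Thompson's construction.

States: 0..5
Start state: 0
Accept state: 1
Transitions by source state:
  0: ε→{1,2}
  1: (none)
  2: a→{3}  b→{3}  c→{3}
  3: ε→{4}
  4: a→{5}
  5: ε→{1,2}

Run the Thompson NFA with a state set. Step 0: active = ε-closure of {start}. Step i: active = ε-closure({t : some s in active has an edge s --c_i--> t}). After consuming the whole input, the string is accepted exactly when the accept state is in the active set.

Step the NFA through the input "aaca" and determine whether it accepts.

Answer: ACCEPT

Derivation:
initial (ε-close {0}): {0,1,2}
'a' @ 1: {3,4}
'a' @ 2: {1,2,5}  ✓accept
'c' @ 3: {3,4}
'a' @ 4: {1,2,5}  ✓accept
end set {1,2,5} — state 1 in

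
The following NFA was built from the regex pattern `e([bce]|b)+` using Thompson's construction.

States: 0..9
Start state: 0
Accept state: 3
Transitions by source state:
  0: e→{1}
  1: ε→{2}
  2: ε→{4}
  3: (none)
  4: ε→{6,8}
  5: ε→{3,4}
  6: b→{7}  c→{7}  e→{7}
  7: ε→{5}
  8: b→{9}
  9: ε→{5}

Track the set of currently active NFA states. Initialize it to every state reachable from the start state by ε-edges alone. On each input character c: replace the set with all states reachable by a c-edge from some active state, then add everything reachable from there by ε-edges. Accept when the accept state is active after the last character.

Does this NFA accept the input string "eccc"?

Answer: ACCEPT

Derivation:
S₀ = ε-closure({0}) = {0}
'e' @ 1: {1,2,4,6,8}
'c' @ 2: {3,4,5,6,7,8}  [accepting]
'c' @ 3: {3,4,5,6,7,8}  [accepting]
'c' @ 4: {3,4,5,6,7,8}  [accepting]
final: {3,4,5,6,7,8}; accept 3 in set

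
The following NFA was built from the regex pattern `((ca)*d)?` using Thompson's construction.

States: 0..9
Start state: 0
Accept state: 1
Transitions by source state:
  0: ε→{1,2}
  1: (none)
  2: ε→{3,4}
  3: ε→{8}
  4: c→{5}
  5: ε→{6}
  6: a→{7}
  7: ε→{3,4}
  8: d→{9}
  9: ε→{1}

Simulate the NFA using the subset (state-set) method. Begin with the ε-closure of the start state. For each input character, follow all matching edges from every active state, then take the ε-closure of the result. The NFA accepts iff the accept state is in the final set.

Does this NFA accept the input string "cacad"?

initial (ε-close {0}): {0,1,2,3,4,8}
'c' @ 1: {5,6}
'a' @ 2: {3,4,7,8}
'c' @ 3: {5,6}
'a' @ 4: {3,4,7,8}
'd' @ 5: {1,9}  [accepting]
end set {1,9} — state 1 in

Answer: ACCEPT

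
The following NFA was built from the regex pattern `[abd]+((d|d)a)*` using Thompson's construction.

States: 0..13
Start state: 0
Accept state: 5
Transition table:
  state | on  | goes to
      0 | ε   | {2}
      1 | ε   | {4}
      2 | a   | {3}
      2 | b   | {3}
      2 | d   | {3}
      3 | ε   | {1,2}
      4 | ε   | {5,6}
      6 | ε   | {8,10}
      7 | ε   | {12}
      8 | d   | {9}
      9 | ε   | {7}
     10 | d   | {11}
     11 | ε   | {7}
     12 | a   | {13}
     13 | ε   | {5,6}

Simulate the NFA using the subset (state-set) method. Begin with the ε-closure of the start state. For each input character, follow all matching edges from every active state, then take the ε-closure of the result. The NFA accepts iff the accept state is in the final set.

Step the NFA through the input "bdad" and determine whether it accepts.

initial (ε-close {0}): {0,2}
'b' @ 1: {1,2,3,4,5,6,8,10}  ✓accept
'd' @ 2: {1,2,3,4,5,6,7,8,9,10,11,12}  ✓accept
'a' @ 3: {1,2,3,4,5,6,8,10,13}  ✓accept
'd' @ 4: {1,2,3,4,5,6,7,8,9,10,11,12}  ✓accept
end set {1,2,3,4,5,6,7,8,9,10,11,12} — state 5 in

Answer: ACCEPT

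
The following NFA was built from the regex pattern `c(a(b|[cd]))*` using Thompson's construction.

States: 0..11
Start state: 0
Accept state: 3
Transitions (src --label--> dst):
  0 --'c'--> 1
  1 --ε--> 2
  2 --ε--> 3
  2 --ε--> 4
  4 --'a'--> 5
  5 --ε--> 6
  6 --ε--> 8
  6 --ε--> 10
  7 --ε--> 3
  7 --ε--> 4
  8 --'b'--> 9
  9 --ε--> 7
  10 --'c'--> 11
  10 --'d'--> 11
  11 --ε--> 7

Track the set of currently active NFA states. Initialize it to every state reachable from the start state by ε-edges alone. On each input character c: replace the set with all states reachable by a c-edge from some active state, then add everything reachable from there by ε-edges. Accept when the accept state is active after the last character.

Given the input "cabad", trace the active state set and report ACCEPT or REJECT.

Answer: ACCEPT

Derivation:
start: ε-closure({0}) = {0}
'c' @ 1: {1,2,3,4}  ✓accept
'a' @ 2: {5,6,8,10}
'b' @ 3: {3,4,7,9}  ✓accept
'a' @ 4: {5,6,8,10}
'd' @ 5: {3,4,7,11}  ✓accept
end set {3,4,7,11} — state 3 in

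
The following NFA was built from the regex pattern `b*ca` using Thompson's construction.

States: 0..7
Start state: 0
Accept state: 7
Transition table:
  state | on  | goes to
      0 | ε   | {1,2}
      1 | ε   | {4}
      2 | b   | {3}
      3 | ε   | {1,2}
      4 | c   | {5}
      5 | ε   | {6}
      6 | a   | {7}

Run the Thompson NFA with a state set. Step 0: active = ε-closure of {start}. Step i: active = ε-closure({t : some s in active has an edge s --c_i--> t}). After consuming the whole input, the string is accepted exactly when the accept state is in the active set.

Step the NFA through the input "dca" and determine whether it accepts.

Answer: REJECT

Steps:
S₀ = ε-closure({0}) = {0,1,2,4}
'd' @ 1: {}  — dead — no transitions
rest 'ca' ignored (set empty)
after full input: {}  (accept=7 not in)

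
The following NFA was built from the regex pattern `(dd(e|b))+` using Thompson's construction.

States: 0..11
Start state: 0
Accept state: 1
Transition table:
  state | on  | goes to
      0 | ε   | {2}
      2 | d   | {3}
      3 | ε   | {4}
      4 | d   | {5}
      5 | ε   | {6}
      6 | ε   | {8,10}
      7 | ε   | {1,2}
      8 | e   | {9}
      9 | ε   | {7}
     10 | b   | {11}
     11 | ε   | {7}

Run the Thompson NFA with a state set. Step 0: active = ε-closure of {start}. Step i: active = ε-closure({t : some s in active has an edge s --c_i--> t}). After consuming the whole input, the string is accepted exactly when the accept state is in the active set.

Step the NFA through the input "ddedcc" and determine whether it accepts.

start: ε-closure({0}) = {0,2}
'd' @ 1: {3,4}
'd' @ 2: {5,6,8,10}
'e' @ 3: {1,2,7,9}  ✓accept
'd' @ 4: {3,4}
'c' @ 5: {}  — state set empty
rest 'c' ignored (set empty)
final: {}; accept 1 not in set

Answer: REJECT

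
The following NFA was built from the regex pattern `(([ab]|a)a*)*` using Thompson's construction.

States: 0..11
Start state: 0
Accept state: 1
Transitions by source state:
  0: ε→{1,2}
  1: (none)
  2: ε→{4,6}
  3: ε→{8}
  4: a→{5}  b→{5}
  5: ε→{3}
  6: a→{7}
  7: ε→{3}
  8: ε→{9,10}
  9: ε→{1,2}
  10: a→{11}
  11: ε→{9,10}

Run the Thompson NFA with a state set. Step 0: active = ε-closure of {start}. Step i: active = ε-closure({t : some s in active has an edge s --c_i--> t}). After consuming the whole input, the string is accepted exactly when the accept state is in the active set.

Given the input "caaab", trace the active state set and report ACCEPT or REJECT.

Answer: REJECT

Steps:
S₀ = ε-closure({0}) = {0,1,2,4,6}
'c' @ 1: {}  — state set empty
rest 'aaab' ignored (set empty)
final: {}; accept 1 not in set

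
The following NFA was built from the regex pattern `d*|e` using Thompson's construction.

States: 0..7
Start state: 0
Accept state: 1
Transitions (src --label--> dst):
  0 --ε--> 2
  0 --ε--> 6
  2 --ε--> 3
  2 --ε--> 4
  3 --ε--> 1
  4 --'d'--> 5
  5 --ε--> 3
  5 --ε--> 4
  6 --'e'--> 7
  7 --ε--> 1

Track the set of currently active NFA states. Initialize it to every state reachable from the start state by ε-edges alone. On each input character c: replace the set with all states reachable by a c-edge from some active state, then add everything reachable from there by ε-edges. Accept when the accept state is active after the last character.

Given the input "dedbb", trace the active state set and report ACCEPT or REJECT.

Answer: REJECT

Trace:
S₀ = ε-closure({0}) = {0,1,2,3,4,6}
'd' @ 1: {1,3,4,5}  (accept∈set)
'e' @ 2: {}  — dead — no transitions
rest 'dbb' ignored (set empty)
final: {}; accept 1 not in set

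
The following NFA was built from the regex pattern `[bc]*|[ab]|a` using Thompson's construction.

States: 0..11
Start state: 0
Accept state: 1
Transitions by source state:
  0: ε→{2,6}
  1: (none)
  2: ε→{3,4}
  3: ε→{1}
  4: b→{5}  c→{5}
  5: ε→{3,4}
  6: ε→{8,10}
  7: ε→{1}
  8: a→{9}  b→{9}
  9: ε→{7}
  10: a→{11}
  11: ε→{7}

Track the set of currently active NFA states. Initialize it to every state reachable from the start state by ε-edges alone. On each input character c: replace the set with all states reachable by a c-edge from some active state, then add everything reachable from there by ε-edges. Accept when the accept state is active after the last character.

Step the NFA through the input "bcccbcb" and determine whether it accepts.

Answer: ACCEPT

Derivation:
S₀ = ε-closure({0}) = {0,1,2,3,4,6,8,10}
'b' @ 1: {1,3,4,5,7,9}  ✓accept
'c' @ 2: {1,3,4,5}  ✓accept
'c' @ 3: {1,3,4,5}  ✓accept
'c' @ 4: {1,3,4,5}  ✓accept
'b' @ 5: {1,3,4,5}  ✓accept
'c' @ 6: {1,3,4,5}  ✓accept
'b' @ 7: {1,3,4,5}  ✓accept
final: {1,3,4,5}; accept 1 in set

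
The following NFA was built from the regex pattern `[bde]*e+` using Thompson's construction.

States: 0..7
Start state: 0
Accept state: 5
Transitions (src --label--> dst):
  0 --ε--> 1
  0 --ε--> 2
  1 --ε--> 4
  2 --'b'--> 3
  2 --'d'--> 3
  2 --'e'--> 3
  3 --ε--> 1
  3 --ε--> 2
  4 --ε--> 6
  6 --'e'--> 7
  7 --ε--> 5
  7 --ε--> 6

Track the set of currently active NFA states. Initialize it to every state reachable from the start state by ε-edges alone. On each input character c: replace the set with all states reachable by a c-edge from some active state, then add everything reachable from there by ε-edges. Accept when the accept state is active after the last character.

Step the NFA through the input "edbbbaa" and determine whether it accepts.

initial (ε-close {0}): {0,1,2,4,6}
'e' @ 1: {1,2,3,4,5,6,7}  ✓accept
'd' @ 2: {1,2,3,4,6}
'b' @ 3: {1,2,3,4,6}
'b' @ 4: {1,2,3,4,6}
'b' @ 5: {1,2,3,4,6}
'a' @ 6: {}  — dead — no transitions
rest 'a' ignored (set empty)
final: {}; accept 5 not in set

Answer: REJECT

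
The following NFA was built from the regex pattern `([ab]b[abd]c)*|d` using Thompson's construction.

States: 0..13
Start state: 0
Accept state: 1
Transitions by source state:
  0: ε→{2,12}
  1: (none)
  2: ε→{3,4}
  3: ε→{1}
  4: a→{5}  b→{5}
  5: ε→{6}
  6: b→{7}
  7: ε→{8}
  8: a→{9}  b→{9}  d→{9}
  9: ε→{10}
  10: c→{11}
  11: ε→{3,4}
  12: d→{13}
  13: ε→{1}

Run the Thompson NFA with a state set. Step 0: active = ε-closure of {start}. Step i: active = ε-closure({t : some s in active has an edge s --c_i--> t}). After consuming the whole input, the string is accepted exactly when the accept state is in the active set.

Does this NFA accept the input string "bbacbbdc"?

Answer: ACCEPT

Derivation:
start: ε-closure({0}) = {0,1,2,3,4,12}
'b' @ 1: {5,6}
'b' @ 2: {7,8}
'a' @ 3: {9,10}
'c' @ 4: {1,3,4,11}  ✓accept
'b' @ 5: {5,6}
'b' @ 6: {7,8}
'd' @ 7: {9,10}
'c' @ 8: {1,3,4,11}  ✓accept
end set {1,3,4,11} — state 1 in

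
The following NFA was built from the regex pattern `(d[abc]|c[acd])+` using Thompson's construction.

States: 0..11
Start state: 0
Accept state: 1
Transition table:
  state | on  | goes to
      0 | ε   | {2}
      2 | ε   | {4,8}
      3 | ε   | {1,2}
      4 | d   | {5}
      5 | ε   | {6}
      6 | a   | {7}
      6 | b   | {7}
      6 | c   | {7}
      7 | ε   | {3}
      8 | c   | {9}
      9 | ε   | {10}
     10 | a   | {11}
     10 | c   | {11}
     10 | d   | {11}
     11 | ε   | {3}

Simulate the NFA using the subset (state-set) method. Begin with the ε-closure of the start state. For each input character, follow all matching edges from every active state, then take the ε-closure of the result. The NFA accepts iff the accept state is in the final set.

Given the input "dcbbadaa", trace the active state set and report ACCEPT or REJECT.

Answer: REJECT

Steps:
initial (ε-close {0}): {0,2,4,8}
'd' @ 1: {5,6}
'c' @ 2: {1,2,3,4,7,8}  [accepting]
'b' @ 3: {}  — dead — no transitions
rest 'badaa' ignored (set empty)
final: {}; accept 1 not in set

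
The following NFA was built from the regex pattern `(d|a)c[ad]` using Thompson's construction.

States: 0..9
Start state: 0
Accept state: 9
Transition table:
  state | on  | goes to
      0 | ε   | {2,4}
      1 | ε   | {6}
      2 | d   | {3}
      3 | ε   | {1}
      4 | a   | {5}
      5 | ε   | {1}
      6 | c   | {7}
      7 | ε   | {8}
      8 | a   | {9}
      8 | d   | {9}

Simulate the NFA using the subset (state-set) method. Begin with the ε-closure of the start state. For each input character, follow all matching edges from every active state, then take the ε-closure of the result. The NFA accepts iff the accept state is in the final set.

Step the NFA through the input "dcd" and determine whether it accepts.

Answer: ACCEPT

Trace:
S₀ = ε-closure({0}) = {0,2,4}
'd' @ 1: {1,3,6}
'c' @ 2: {7,8}
'd' @ 3: {9}  ✓accept
end set {9} — state 9 in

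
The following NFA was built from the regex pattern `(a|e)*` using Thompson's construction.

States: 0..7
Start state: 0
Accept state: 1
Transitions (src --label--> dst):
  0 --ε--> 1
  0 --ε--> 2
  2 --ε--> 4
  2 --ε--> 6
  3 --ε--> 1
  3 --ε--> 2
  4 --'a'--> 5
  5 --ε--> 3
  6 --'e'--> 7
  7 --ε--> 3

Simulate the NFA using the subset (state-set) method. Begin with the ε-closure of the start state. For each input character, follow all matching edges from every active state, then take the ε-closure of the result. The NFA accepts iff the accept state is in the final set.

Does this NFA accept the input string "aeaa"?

start: ε-closure({0}) = {0,1,2,4,6}
'a' @ 1: {1,2,3,4,5,6}  ✓accept
'e' @ 2: {1,2,3,4,6,7}  ✓accept
'a' @ 3: {1,2,3,4,5,6}  ✓accept
'a' @ 4: {1,2,3,4,5,6}  ✓accept
after full input: {1,2,3,4,5,6}  (accept=1 in)

Answer: ACCEPT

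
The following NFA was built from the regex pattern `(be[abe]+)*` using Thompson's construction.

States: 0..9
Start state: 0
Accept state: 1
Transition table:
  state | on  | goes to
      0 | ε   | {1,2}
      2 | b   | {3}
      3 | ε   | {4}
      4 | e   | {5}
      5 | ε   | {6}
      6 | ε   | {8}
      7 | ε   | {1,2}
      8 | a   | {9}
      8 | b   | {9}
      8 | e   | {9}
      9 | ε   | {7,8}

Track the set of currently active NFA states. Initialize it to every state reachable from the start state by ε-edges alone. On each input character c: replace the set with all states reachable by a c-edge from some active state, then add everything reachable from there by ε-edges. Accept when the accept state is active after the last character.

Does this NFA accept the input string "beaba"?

initial (ε-close {0}): {0,1,2}
'b' @ 1: {3,4}
'e' @ 2: {5,6,8}
'a' @ 3: {1,2,7,8,9}  [accepting]
'b' @ 4: {1,2,3,4,7,8,9}  [accepting]
'a' @ 5: {1,2,7,8,9}  [accepting]
after full input: {1,2,7,8,9}  (accept=1 in)

Answer: ACCEPT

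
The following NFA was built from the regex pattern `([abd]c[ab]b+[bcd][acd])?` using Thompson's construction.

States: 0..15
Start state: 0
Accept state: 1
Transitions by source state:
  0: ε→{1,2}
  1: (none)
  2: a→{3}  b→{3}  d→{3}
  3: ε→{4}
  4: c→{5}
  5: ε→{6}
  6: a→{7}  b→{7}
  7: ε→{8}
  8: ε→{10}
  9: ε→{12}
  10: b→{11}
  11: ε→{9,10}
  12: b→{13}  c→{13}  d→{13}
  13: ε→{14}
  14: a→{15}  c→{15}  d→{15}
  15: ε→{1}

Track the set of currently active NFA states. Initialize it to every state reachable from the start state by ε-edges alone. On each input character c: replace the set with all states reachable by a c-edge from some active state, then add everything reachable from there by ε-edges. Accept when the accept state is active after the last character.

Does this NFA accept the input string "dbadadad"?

S₀ = ε-closure({0}) = {0,1,2}
'd' @ 1: {3,4}
'b' @ 2: {}  — dead — no transitions
rest 'adadad' ignored (set empty)
final: {}; accept 1 not in set

Answer: REJECT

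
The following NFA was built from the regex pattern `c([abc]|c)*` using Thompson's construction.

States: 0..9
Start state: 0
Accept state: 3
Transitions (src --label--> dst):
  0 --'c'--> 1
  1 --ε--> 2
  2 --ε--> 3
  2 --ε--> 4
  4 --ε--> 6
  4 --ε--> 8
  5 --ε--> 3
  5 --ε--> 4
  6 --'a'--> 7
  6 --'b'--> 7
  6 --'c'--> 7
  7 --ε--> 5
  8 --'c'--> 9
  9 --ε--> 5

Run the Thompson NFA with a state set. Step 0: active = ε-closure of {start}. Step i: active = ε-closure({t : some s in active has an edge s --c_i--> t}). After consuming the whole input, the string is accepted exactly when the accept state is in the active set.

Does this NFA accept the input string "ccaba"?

S₀ = ε-closure({0}) = {0}
'c' @ 1: {1,2,3,4,6,8}  ✓accept
'c' @ 2: {3,4,5,6,7,8,9}  ✓accept
'a' @ 3: {3,4,5,6,7,8}  ✓accept
'b' @ 4: {3,4,5,6,7,8}  ✓accept
'a' @ 5: {3,4,5,6,7,8}  ✓accept
after full input: {3,4,5,6,7,8}  (accept=3 in)

Answer: ACCEPT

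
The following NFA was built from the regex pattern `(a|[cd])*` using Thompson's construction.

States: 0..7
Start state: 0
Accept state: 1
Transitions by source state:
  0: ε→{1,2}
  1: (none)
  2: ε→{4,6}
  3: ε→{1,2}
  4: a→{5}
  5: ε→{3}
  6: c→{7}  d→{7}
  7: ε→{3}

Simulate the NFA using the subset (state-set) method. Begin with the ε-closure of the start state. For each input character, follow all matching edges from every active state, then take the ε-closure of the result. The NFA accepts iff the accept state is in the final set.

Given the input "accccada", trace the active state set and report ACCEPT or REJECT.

Answer: ACCEPT

Trace:
S₀ = ε-closure({0}) = {0,1,2,4,6}
'a' @ 1: {1,2,3,4,5,6}  ✓accept
'c' @ 2: {1,2,3,4,6,7}  ✓accept
'c' @ 3: {1,2,3,4,6,7}  ✓accept
'c' @ 4: {1,2,3,4,6,7}  ✓accept
'c' @ 5: {1,2,3,4,6,7}  ✓accept
'a' @ 6: {1,2,3,4,5,6}  ✓accept
'd' @ 7: {1,2,3,4,6,7}  ✓accept
'a' @ 8: {1,2,3,4,5,6}  ✓accept
final: {1,2,3,4,5,6}; accept 1 in set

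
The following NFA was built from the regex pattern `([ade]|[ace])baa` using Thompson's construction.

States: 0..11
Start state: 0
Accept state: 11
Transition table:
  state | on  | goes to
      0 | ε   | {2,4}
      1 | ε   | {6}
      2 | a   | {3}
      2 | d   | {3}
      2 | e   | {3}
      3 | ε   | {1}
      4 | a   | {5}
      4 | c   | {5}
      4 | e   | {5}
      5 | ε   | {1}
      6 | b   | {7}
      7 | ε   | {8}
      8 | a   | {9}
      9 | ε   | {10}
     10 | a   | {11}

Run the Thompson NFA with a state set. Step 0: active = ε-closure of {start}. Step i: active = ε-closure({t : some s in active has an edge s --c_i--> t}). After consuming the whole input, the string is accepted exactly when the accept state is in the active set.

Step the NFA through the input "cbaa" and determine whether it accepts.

start: ε-closure({0}) = {0,2,4}
'c' @ 1: {1,5,6}
'b' @ 2: {7,8}
'a' @ 3: {9,10}
'a' @ 4: {11}  (accept∈set)
final: {11}; accept 11 in set

Answer: ACCEPT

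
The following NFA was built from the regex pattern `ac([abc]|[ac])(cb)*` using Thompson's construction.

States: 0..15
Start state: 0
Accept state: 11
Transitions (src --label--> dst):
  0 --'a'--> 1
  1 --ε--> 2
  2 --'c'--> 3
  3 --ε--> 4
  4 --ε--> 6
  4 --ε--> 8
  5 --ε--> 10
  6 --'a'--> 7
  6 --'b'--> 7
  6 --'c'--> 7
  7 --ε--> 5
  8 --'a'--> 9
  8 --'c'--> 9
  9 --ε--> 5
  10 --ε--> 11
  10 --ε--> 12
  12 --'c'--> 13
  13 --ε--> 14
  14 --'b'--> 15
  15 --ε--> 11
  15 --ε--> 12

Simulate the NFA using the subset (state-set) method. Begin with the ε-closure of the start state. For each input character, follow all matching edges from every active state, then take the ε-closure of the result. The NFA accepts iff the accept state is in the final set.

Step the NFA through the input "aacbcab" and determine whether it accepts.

Answer: REJECT

Derivation:
start: ε-closure({0}) = {0}
'a' @ 1: {1,2}
'a' @ 2: {}  — no active states
rest 'cbcab' ignored (set empty)
after full input: {}  (accept=11 not in)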